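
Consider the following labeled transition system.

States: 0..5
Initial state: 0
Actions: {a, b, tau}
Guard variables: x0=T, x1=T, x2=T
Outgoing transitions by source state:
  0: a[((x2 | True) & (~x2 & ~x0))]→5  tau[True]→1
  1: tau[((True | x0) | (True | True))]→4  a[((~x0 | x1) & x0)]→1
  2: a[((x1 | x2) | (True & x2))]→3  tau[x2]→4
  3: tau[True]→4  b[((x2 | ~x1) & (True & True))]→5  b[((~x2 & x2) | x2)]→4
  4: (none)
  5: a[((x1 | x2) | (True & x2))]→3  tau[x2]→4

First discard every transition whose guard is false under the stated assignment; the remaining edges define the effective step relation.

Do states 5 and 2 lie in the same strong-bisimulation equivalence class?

Bisimulation quotient by refinement:
  π0 = {{0,1,2,3,4,5}}
  π1 = {{0},{1,2,5},{3},{4}}
  π2 = {{0},{1},{2,5},{3},{4}}
Fixed point at round 3; 5 class(es).
class of 5: {2,5}; class of 2: {2,5}

Answer: BISIMILAR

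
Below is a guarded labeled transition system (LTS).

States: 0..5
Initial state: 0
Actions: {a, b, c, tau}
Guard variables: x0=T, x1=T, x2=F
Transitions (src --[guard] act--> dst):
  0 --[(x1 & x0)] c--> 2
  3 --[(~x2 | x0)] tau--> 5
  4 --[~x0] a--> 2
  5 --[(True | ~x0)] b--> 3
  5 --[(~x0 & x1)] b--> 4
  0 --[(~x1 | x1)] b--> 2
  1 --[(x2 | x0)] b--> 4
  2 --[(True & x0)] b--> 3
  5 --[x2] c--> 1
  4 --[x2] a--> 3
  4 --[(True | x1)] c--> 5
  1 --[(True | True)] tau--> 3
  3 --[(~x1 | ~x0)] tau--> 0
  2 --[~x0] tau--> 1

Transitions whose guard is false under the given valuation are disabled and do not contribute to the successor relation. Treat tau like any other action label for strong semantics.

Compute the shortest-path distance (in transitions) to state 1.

Answer: UNREACHABLE

Analysis:
Layered search for 1:
  depth 0: {0}
  depth 1: {2}
  depth 2: {3}
  depth 3: {5}
1 never appears.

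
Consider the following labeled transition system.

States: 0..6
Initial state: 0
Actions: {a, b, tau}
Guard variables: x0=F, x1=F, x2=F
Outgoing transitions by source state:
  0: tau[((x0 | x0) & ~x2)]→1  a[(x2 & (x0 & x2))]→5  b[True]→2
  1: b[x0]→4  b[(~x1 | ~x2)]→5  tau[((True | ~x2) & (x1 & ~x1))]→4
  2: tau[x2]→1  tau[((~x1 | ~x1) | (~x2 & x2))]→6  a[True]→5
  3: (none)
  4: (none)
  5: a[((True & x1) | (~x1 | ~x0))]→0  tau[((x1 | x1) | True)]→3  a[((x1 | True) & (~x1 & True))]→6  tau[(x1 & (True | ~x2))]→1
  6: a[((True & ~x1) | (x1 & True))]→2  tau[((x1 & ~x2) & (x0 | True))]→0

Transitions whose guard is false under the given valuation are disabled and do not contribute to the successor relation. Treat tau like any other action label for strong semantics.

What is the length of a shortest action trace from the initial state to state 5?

Breadth-first toward 5:
  L0 = {0}
  L1 = {2}
  L2 = {5,6}
depth(5)=2, e.g. b·a

Answer: 2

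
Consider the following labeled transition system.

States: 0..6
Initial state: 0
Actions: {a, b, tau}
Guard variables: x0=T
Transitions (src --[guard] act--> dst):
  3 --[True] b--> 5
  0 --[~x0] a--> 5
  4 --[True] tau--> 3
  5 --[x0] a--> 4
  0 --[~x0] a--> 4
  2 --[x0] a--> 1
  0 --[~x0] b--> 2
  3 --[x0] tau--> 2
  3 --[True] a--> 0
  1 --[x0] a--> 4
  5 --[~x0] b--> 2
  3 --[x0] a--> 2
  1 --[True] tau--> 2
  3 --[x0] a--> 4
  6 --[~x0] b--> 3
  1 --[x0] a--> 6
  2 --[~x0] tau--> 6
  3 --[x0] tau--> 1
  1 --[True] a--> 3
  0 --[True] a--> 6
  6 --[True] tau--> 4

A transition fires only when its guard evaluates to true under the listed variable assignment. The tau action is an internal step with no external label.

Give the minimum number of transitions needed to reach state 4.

Answer: 2

Working:
Breadth-first toward 4:
  Layer 0: {0}
  Layer 1: {6}
  Layer 2: {4}
4 enters at depth 2; path a·tau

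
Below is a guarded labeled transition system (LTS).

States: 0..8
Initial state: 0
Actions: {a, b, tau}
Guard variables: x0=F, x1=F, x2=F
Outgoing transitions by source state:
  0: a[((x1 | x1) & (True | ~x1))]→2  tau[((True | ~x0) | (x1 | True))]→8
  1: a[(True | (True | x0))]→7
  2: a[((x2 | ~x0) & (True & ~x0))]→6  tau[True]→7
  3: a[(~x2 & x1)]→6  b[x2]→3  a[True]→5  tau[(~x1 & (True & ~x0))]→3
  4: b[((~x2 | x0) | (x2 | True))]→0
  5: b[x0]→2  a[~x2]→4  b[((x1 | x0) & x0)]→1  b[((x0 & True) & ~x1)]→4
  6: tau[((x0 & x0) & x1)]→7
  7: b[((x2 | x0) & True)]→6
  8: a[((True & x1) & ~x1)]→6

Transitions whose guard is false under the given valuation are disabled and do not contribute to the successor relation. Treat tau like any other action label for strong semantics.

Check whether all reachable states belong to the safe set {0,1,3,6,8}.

Answer: INVARIANT HOLDS

Analysis:
Allowed set {0,1,3,6,8}
Reach set: {0,8}
  0: ok
  8: ok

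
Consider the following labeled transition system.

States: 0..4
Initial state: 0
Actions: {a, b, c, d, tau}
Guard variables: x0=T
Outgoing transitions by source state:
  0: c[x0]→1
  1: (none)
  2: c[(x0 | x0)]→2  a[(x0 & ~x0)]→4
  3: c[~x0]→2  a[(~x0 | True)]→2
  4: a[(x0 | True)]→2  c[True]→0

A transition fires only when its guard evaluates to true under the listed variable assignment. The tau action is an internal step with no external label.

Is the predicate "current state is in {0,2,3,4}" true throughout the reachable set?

Answer: INVARIANT VIOLATED at state 1

Trace:
Inv-set: {0,2,3,4}
Reach set: {0,1}
  0: ok
  1: VIOLATES
reach 1 via c — violates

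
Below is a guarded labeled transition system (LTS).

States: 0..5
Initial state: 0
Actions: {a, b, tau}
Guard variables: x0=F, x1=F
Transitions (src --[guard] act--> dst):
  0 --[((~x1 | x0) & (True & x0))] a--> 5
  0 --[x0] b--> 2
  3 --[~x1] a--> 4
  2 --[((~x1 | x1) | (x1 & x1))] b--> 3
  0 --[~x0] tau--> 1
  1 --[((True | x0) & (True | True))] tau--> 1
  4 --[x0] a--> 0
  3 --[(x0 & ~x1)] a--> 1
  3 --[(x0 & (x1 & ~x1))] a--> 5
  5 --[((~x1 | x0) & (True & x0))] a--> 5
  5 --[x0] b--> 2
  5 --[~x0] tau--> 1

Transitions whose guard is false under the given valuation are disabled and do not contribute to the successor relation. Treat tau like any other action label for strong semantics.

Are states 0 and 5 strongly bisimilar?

Refine partition for ~:
  round 0: {{0,1,2,3,4,5}}
  round 1: {{0,1,5},{2},{3},{4}}
4 equivalence class(es) (converged in 2)
0∈{0,1,5}, 5∈{0,1,5}

Answer: BISIMILAR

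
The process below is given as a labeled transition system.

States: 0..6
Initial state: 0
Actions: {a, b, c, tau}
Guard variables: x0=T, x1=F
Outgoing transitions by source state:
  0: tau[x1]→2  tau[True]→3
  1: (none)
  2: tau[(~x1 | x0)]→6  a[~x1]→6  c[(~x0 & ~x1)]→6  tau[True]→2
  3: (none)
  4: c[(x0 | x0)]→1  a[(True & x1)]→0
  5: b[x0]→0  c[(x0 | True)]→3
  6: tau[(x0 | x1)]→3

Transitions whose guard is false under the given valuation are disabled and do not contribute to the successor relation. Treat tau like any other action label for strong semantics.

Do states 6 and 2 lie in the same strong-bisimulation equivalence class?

Refine partition for ~:
  π0 = {{0,1,2,3,4,5,6}}
  π1 = {{0,6},{1,3},{2},{4},{5}}
stable after 2 split(s): 5 block(s)
class of 6: {0,6}; class of 2: {2}

Answer: NOT BISIMILAR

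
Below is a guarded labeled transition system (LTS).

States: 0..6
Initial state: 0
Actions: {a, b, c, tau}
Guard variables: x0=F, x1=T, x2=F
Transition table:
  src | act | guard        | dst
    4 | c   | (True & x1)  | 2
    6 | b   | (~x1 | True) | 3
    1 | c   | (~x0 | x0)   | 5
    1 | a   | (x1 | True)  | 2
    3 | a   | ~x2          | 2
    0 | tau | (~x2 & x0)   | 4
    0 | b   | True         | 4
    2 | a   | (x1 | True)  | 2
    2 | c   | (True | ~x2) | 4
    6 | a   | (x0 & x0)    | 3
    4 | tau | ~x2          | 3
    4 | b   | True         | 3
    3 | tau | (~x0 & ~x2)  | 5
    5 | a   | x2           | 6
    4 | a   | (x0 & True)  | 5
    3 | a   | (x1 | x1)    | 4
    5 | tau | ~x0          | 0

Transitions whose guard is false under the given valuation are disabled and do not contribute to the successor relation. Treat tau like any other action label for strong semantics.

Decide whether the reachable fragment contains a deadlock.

Answer: DEADLOCK-FREE

Trace:
Reachable = {0,2,3,4,5}
  0: b→4  [deg 1]
  2: a→2  c→4  [deg 2]
  3: a→2  a→4  tau→5  [deg 3]
  4: b→3  c→2  tau→3  [deg 3]
  5: tau→0  [deg 1]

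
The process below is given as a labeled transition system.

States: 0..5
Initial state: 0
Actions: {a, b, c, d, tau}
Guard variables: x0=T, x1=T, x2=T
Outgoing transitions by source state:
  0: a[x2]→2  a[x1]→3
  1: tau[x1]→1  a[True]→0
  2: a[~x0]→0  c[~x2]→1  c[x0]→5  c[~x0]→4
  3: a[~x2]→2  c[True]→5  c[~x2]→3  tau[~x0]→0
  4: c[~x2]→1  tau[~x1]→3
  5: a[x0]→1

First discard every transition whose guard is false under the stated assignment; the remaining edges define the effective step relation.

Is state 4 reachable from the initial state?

7 transition(s) survive guard evaluation.
L0 = {0}
L1 = {2,3}  cumulative {0,2,3}
L2 = {5}  cumulative {0,2,3,5}
L3 = {1}  cumulative {0,1,2,3,5}
R = {0,1,2,3,5}

Answer: UNREACHABLE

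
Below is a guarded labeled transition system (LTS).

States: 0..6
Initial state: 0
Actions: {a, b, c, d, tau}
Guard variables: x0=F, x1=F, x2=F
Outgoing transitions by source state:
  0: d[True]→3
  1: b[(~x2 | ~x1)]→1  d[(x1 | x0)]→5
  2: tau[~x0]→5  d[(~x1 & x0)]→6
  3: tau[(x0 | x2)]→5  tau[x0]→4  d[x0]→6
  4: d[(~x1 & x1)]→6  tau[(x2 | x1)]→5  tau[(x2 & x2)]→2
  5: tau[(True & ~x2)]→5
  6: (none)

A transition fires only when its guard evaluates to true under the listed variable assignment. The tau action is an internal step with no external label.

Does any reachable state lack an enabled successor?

Reach set: {0,3}
  0: d→3  [1 out]
  3: ∅  [STUCK]
Path to 3: d

Answer: DEADLOCK at state 3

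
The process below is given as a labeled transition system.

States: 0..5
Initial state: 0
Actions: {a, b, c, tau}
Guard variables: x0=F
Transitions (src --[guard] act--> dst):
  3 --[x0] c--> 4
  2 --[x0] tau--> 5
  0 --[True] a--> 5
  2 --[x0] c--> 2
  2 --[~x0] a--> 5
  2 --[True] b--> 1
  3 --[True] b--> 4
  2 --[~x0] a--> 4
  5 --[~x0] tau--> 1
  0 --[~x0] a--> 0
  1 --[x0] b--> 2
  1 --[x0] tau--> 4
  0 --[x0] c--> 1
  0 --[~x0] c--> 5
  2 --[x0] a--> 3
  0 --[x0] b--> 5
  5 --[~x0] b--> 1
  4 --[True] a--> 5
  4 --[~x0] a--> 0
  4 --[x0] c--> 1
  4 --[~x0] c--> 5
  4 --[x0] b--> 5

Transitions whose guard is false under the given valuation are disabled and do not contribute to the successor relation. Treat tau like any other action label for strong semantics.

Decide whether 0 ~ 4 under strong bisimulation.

Answer: BISIMILAR

Working:
Compute ~ classes (split until stable):
  round 0: {{0,1,2,3,4,5}}
  round 1: {{0,4},{1},{2},{3},{5}}
5 equivalence class(es) (converged in 2)
0∈{0,4}, 4∈{0,4}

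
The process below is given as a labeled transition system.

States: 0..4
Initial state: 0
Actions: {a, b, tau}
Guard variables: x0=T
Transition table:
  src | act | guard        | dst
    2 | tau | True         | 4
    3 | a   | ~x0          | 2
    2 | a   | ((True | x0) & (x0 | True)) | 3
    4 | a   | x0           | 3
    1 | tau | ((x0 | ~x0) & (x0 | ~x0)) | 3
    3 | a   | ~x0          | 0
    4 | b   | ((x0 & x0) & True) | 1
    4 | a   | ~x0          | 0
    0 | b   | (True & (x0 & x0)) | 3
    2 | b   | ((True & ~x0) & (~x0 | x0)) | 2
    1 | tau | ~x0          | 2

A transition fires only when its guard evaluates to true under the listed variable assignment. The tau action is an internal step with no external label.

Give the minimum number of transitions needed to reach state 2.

BFS to 2:
  L0 = {0}
  L1 = {3}
2 never appears.

Answer: UNREACHABLE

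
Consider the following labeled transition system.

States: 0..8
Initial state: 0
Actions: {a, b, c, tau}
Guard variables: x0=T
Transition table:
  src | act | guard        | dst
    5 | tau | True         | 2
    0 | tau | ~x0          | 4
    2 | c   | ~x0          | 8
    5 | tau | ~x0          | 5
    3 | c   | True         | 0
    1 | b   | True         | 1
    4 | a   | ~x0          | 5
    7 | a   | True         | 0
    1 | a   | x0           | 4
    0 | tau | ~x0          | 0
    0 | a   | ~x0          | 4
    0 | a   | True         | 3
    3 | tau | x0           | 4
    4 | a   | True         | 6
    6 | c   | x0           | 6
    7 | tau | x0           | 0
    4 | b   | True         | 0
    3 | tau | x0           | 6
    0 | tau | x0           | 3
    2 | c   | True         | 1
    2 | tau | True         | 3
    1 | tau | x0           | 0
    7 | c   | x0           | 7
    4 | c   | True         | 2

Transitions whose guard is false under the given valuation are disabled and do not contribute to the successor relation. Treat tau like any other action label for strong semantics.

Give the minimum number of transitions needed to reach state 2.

Answer: 3

Trace:
Layered search for 2:
  L0 = {0}
  L1 = {3}
  L2 = {4,6}
  L3 = {2}
first hit 2 at d=3 via a·tau·c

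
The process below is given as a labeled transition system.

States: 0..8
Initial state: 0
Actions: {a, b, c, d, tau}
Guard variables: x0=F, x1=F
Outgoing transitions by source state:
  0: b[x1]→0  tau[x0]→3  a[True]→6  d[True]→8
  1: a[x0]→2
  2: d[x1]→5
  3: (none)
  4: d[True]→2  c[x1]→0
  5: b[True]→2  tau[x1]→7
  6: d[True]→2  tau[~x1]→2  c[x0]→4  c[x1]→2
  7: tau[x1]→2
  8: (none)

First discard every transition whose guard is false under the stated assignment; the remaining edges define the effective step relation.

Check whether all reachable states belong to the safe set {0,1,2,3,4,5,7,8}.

Answer: INVARIANT VIOLATED at state 6

Trace:
Inv-set: {0,1,2,3,4,5,7,8}
Reach set: {0,2,6,8}
  0: safe
  2: safe
  6: ✗ unsafe
  8: safe
counterexample path to 6: a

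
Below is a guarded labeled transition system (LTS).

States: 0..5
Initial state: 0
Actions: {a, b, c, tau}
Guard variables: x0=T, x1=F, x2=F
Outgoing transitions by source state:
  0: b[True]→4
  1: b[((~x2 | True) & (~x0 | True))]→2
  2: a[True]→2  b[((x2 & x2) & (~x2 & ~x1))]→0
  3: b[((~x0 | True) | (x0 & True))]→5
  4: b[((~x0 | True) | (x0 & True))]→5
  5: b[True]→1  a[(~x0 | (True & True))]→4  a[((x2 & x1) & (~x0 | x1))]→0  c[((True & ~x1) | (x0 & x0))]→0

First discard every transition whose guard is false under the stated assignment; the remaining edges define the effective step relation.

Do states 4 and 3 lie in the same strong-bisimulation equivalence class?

Refine partition for ~:
  P[0] = {{0,1,2,3,4,5}}
  P[1] = {{0,1,3,4},{2},{5}}
  P[2] = {{0},{1},{2},{3,4},{5}}
stable after 3 split(s): 5 block(s)
class of 4: {3,4}; class of 3: {3,4}

Answer: BISIMILAR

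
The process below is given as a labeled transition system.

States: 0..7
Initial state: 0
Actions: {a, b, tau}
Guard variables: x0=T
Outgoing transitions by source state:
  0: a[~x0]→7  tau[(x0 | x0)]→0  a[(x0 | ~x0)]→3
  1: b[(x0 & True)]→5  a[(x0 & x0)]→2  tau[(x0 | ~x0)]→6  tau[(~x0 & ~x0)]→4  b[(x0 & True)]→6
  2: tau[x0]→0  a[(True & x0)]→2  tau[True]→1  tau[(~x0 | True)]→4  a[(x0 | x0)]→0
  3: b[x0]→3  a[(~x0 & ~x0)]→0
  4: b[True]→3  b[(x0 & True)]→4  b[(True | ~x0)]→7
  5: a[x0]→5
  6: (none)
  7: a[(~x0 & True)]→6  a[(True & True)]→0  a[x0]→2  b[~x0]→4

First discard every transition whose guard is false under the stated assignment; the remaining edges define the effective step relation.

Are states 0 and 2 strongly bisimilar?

Answer: NOT BISIMILAR

Working:
Compute ~ classes (split until stable):
  round 0: {{0,1,2,3,4,5,6,7}}
  round 1: {{0,2},{1},{3,4},{5,7},{6}}
  round 2: {{0},{1},{2},{3},{4},{5},{6},{7}}
Fixed point at round 3; 8 class(es).
0∈{0}, 2∈{2}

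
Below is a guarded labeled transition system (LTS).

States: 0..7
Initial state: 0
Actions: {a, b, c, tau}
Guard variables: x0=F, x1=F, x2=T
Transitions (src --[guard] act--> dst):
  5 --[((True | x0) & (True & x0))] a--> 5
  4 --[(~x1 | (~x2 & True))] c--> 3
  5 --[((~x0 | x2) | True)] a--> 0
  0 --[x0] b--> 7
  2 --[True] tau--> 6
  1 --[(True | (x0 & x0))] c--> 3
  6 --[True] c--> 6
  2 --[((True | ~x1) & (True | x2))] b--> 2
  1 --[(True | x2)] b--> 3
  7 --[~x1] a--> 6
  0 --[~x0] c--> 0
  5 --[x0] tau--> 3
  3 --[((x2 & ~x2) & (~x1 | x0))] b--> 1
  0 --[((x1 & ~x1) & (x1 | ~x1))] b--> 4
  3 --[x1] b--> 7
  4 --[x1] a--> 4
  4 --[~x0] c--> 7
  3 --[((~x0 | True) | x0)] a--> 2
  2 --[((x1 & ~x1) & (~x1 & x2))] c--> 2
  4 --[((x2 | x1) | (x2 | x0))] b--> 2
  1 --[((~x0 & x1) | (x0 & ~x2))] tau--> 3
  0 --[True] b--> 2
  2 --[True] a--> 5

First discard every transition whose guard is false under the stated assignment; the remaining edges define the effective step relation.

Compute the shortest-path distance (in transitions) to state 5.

Layered search for 5:
  L0 = {0}
  L1 = {2}
  L2 = {5,6}
first hit 5 at d=2 via b·a

Answer: 2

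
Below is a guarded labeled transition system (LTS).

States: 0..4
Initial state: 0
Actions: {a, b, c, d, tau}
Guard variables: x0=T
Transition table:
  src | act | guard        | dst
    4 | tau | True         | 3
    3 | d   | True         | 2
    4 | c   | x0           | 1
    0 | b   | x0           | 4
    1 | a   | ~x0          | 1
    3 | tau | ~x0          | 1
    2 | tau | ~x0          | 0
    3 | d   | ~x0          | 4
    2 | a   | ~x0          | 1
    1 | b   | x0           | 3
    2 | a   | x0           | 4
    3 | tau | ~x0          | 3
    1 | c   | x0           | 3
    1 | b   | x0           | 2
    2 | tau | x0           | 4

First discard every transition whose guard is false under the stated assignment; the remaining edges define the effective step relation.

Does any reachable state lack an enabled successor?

Answer: DEADLOCK-FREE

Analysis:
Reachable = {0,1,2,3,4}
  0: b→4  [deg 1]
  1: b→2  b→3  c→3  [deg 3]
  2: a→4  tau→4  [deg 2]
  3: d→2  [deg 1]
  4: c→1  tau→3  [deg 2]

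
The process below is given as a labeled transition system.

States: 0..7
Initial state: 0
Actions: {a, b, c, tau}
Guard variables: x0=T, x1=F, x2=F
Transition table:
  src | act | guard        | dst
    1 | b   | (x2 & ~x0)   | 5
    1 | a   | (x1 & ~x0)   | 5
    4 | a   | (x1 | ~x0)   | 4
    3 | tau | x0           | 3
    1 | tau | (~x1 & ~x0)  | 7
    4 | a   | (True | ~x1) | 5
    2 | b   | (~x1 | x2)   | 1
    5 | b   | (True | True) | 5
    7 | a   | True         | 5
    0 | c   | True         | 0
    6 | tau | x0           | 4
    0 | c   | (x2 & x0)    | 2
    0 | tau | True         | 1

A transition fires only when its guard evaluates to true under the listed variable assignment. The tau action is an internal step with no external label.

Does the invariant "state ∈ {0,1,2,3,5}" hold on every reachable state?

Answer: INVARIANT HOLDS

Analysis:
Inv-set: {0,1,2,3,5}
Reachable = {0,1}
  0: safe
  1: safe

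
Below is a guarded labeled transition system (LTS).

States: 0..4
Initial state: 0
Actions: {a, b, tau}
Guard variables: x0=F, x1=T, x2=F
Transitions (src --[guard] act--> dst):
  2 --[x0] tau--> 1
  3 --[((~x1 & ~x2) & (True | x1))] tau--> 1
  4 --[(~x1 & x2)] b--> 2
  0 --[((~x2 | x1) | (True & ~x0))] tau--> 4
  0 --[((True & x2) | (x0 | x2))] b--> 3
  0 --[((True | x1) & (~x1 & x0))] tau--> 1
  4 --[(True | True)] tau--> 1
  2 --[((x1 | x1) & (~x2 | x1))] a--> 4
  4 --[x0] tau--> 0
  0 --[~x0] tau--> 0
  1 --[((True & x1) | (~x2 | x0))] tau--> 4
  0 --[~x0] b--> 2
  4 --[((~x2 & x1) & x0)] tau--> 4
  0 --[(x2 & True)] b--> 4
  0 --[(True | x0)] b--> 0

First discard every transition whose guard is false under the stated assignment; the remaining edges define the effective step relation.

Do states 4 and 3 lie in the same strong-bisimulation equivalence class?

Answer: NOT BISIMILAR

Working:
Refine partition for ~:
  round 0: {{0,1,2,3,4}}
  round 1: {{0},{1,4},{2},{3}}
Fixed point at round 2; 4 class(es).
[4]={1,4}  [3]={3}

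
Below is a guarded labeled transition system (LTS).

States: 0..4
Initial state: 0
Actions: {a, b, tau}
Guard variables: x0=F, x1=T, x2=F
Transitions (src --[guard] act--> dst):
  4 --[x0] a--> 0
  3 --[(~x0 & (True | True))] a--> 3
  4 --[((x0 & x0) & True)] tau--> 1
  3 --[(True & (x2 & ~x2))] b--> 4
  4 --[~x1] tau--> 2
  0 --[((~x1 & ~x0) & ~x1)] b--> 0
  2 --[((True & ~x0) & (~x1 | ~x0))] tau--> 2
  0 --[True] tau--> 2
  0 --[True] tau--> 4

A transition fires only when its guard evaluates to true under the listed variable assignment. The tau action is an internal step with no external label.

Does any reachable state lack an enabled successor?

Reach set: {0,2,4}
  0: tau→2  tau→4  [2 out]
  2: tau→2  [1 out]
  4: ∅  [STUCK]
trace reaching 4: tau

Answer: DEADLOCK at state 4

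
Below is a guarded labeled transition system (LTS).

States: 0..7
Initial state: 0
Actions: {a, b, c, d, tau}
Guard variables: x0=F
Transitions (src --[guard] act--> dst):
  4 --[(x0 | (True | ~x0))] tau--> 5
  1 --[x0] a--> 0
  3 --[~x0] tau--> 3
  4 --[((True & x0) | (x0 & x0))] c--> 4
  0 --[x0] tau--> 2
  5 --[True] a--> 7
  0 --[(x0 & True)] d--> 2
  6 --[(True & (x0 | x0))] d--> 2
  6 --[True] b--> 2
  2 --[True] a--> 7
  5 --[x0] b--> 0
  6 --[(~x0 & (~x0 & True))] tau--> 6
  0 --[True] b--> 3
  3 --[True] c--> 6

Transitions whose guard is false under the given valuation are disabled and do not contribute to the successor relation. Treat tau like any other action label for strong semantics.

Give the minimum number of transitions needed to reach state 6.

Layered search for 6:
  depth 0: {0}
  depth 1: {3}
  depth 2: {6}
6 enters at depth 2; path b·c

Answer: 2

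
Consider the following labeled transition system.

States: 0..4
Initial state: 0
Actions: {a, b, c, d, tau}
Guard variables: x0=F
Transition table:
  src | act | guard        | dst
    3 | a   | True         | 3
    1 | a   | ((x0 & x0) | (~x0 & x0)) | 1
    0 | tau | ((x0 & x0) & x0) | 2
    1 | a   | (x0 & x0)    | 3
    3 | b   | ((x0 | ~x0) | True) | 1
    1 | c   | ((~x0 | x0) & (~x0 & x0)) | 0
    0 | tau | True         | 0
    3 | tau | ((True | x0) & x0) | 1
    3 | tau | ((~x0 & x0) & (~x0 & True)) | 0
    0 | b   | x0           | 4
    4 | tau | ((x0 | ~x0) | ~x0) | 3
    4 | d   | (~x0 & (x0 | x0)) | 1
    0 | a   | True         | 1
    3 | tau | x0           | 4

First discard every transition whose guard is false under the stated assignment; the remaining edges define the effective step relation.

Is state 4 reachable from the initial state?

Answer: UNREACHABLE

Trace:
Guard filter leaves 5 enabled edge(s).
Layer 0: {0}
Layer 1: {1}  cumulative {0,1}
R = {0,1}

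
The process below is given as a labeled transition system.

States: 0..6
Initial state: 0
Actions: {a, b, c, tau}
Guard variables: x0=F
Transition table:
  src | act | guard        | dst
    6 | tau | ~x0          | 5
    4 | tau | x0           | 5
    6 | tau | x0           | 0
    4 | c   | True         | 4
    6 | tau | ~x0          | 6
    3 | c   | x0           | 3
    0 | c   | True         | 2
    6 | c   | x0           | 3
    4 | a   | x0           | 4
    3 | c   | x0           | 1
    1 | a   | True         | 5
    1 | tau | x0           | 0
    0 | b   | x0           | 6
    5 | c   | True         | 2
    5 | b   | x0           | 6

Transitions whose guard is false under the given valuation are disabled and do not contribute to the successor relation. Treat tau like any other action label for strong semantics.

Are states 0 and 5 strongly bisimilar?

Answer: BISIMILAR

Analysis:
Compute ~ classes (split until stable):
  P[0] = {{0,1,2,3,4,5,6}}
  P[1] = {{0,4,5},{1},{2,3},{6}}
  P[2] = {{0,5},{1},{2,3},{4},{6}}
5 equivalence class(es) (converged in 3)
class of 0: {0,5}; class of 5: {0,5}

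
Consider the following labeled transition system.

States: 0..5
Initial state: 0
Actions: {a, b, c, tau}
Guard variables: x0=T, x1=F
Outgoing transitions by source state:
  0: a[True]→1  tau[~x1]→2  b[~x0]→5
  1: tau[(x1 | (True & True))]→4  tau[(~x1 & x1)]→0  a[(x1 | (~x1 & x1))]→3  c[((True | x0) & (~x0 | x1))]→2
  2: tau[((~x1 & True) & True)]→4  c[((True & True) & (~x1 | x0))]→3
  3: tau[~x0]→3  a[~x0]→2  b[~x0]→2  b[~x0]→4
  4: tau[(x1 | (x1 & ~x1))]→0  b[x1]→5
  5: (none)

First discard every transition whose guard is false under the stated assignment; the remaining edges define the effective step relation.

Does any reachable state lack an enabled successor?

R = {0,1,2,3,4}
  0: a→1  tau→2  [2 out]
  1: tau→4  [1 out]
  2: c→3  tau→4  [2 out]
  3: ∅  [no exit]
  4: ∅  [no exit]
witness 3: tau·c

Answer: DEADLOCK at state 3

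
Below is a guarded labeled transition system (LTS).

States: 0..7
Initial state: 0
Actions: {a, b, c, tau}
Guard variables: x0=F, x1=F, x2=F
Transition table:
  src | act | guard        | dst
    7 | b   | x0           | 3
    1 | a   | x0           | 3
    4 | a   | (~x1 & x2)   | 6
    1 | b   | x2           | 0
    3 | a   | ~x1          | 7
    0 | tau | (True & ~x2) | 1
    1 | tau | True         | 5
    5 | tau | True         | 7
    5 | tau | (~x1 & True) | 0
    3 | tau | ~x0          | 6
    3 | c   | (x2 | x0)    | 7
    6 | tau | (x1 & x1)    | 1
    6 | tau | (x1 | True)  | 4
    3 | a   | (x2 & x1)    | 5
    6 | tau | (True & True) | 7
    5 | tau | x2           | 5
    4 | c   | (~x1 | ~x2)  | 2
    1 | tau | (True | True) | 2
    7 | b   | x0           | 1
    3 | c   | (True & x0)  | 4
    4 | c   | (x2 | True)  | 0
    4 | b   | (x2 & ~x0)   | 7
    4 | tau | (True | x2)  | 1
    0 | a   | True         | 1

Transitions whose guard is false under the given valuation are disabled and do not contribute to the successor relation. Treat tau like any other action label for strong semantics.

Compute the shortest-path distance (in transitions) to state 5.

Breadth-first toward 5:
  Layer 0: {0}
  Layer 1: {1}
  Layer 2: {2,5}
first hit 5 at d=2 via a·tau

Answer: 2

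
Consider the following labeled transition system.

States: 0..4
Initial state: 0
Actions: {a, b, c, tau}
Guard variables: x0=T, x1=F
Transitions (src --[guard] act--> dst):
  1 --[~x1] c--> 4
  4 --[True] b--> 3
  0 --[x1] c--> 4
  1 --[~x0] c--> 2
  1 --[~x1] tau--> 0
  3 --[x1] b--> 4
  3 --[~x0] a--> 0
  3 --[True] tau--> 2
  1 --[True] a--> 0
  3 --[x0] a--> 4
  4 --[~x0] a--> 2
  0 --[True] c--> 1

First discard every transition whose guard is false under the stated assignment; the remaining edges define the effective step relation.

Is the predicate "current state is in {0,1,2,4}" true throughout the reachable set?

Answer: INVARIANT VIOLATED at state 3

Working:
Inv-set: {0,1,2,4}
R = {0,1,2,3,4}
  0: ok
  1: ok
  2: ok
  3: ✗ unsafe
  4: ok
reach 3 via c·c·b — violates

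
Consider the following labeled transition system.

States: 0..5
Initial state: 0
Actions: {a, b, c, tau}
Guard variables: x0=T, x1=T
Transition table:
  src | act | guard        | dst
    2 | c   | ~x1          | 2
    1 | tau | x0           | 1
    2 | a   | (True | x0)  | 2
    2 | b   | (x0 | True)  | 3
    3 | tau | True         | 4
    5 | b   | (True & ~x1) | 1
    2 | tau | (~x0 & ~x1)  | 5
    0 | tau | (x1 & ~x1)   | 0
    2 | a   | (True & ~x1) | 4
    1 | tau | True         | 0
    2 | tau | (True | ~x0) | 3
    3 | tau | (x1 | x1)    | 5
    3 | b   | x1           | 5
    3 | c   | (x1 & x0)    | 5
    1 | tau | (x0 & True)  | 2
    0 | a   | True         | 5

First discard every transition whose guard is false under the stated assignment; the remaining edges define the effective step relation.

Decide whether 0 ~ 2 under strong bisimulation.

Compute ~ classes (split until stable):
  round 0: {{0,1,2,3,4,5}}
  round 1: {{0},{1},{2},{3},{4,5}}
stable after 2 split(s): 5 block(s)
0∈{0}, 2∈{2}

Answer: NOT BISIMILAR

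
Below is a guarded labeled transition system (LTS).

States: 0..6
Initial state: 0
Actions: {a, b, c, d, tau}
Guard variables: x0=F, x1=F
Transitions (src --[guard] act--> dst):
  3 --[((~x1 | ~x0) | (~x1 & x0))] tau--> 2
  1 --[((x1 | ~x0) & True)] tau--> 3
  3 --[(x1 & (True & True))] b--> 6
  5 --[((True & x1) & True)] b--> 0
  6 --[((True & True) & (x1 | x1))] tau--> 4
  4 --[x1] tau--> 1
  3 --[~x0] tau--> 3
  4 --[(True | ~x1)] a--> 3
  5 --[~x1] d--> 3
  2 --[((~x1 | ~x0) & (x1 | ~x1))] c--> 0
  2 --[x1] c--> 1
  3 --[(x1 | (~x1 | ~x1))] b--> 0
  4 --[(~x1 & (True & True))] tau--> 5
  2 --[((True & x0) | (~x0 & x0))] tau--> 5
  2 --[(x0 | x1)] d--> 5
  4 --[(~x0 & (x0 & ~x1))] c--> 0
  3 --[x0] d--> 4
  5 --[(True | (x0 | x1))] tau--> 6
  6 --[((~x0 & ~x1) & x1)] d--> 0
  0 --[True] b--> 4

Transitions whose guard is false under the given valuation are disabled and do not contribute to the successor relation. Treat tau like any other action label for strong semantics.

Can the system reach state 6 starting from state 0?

Guard filter leaves 10 enabled edge(s).
Layer 0: {0}
Layer 1: {4}  now seen {0,4}
Layer 2: {3,5}  now seen {0,3,4,5}
Layer 3: {2,6}  now seen {0,2,3,4,5,6}
R = {0,2,3,4,5,6}
trace reaching 6: b·tau·tau

Answer: REACHABLE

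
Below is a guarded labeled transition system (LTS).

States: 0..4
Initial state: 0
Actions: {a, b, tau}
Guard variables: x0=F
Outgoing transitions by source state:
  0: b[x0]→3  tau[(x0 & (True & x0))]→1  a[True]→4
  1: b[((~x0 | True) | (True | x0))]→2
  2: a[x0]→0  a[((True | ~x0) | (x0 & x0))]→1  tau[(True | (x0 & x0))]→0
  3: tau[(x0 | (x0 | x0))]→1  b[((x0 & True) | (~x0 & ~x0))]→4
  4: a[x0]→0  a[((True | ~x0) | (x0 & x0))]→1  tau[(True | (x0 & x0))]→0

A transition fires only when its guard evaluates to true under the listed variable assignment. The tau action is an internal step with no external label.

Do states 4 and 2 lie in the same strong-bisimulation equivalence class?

Answer: BISIMILAR

Working:
Compute ~ classes (split until stable):
  round 0: {{0,1,2,3,4}}
  round 1: {{0},{1,3},{2,4}}
3 equivalence class(es) (converged in 2)
class of 4: {2,4}; class of 2: {2,4}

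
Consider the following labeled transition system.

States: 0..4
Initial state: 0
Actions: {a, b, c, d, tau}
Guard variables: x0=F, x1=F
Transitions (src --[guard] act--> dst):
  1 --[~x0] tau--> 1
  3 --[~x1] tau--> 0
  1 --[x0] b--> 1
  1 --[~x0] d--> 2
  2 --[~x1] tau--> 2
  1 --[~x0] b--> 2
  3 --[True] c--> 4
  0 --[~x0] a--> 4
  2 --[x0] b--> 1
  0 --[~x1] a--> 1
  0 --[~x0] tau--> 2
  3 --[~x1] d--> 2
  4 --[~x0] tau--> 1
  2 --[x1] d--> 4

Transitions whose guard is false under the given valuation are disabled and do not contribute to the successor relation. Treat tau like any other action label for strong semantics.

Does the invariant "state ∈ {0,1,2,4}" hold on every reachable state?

Answer: INVARIANT HOLDS

Working:
Inv-set: {0,1,2,4}
Reachable = {0,1,2,4}
  0: ok
  1: ok
  2: ok
  4: ok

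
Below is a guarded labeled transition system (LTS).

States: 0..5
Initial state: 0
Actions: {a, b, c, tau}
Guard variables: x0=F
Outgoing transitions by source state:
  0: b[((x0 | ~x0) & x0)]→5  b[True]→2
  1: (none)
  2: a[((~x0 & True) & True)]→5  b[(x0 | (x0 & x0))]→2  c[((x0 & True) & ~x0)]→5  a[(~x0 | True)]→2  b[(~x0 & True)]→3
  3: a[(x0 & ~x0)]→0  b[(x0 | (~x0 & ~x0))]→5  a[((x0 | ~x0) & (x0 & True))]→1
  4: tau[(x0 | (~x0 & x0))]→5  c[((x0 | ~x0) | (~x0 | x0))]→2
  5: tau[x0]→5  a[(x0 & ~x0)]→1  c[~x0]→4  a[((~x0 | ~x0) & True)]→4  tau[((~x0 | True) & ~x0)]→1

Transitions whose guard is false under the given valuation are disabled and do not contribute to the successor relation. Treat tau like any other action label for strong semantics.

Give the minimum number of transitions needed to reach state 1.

Answer: 3

Working:
Breadth-first toward 1:
  depth 0: {0}
  depth 1: {2}
  depth 2: {3,5}
  depth 3: {1,4}
depth(1)=3, e.g. b·a·tau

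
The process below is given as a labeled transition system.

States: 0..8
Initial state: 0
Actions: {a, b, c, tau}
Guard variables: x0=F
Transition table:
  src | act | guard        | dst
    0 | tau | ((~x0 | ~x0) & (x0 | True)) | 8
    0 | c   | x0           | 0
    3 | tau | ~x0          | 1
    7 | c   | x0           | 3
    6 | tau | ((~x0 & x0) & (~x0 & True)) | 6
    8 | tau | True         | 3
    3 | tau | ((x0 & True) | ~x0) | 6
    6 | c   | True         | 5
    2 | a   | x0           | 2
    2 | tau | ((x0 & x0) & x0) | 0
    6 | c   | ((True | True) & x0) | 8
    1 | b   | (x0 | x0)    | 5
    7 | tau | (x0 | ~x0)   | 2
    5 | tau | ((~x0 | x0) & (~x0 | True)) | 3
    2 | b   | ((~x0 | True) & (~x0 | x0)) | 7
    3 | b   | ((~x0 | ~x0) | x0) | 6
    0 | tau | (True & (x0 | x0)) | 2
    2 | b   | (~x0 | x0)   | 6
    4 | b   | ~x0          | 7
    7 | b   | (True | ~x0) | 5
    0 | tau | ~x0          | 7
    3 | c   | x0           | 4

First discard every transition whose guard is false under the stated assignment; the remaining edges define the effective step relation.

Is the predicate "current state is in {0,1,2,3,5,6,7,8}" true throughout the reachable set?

Allowed set {0,1,2,3,5,6,7,8}
R = {0,1,2,3,5,6,7,8}
  0: ok
  1: ok
  2: ok
  3: ok
  5: ok
  6: ok
  7: ok
  8: ok

Answer: INVARIANT HOLDS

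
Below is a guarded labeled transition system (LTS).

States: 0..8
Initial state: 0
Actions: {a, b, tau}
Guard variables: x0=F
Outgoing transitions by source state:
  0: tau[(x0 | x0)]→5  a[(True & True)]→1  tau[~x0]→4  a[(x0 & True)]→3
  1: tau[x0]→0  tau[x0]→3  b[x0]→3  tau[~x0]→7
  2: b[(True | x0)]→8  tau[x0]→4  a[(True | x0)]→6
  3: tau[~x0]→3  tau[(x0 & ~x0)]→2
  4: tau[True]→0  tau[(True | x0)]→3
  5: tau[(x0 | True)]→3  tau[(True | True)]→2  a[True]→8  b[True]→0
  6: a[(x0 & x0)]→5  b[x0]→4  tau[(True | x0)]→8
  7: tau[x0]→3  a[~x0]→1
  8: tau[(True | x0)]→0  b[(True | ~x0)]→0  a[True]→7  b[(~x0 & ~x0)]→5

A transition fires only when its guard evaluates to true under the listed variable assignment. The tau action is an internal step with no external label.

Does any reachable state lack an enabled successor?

Answer: DEADLOCK-FREE

Working:
R = {0,1,3,4,7}
  0: a→1  tau→4  [2 out]
  1: tau→7  [1 out]
  3: tau→3  [1 out]
  4: tau→0  tau→3  [2 out]
  7: a→1  [1 out]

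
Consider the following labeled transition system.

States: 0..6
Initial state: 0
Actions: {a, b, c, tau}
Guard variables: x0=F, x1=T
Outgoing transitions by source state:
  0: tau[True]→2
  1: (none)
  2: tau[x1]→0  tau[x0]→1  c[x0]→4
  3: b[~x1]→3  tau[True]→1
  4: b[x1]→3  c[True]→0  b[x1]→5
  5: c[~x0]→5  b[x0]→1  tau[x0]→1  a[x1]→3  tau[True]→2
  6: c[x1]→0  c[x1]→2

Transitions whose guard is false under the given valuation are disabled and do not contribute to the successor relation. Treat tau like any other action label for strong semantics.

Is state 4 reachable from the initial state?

Guard filter leaves 11 enabled edge(s).
depth 0: {0}
depth 1: {2}  now seen {0,2}
Reach set: {0,2}

Answer: UNREACHABLE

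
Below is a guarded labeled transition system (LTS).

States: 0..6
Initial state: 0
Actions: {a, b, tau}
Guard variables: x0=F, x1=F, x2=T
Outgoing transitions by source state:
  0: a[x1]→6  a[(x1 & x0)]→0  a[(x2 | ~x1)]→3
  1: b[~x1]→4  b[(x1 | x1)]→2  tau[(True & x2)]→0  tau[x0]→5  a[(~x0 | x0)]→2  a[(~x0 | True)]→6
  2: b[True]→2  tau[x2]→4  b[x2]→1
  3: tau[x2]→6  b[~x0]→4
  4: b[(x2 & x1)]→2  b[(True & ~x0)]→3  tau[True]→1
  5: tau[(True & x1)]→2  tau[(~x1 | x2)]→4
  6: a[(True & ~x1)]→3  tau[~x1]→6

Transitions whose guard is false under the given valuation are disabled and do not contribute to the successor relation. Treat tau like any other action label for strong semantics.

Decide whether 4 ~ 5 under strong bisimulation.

Bisimulation quotient by refinement:
  π0 = {{0,1,2,3,4,5,6}}
  π1 = {{0},{1},{2,3,4},{5},{6}}
  π2 = {{0},{1},{2},{3},{4},{5},{6}}
Fixed point at round 3; 7 class(es).
class of 4: {4}; class of 5: {5}

Answer: NOT BISIMILAR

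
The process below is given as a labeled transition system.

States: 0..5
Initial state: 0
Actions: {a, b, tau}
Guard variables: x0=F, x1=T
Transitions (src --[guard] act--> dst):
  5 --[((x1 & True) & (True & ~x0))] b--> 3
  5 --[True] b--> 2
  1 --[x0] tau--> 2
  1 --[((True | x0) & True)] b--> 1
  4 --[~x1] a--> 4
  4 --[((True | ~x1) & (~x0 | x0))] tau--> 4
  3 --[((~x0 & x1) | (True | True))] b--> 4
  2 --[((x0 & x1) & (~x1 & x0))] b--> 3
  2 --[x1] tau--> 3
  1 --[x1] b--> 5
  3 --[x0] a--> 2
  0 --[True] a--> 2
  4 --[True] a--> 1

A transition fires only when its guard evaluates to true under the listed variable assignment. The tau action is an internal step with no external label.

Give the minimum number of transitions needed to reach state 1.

Layered search for 1:
  depth 0: {0}
  depth 1: {2}
  depth 2: {3}
  depth 3: {4}
  depth 4: {1}
1 enters at depth 4; path a·tau·b·a

Answer: 4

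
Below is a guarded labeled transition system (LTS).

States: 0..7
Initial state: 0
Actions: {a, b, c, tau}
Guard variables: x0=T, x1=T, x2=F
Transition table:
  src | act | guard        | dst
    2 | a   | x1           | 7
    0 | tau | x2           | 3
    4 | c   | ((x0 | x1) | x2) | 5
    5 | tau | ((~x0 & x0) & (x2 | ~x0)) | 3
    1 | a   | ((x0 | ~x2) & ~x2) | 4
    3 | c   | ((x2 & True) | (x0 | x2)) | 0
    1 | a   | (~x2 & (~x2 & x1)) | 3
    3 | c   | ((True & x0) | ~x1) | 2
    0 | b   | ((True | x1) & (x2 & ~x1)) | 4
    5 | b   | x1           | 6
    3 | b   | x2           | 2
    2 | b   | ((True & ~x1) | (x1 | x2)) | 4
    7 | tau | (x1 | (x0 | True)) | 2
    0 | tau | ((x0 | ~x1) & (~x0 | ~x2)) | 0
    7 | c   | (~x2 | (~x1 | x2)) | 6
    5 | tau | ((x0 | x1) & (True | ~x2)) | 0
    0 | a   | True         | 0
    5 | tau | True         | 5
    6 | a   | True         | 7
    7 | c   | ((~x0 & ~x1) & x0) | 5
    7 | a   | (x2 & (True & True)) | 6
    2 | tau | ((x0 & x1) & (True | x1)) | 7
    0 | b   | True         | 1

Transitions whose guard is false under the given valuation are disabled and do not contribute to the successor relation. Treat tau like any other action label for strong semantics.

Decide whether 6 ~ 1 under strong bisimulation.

Answer: NOT BISIMILAR

Analysis:
Compute ~ classes (split until stable):
  round 0: {{0,1,2,3,4,5,6,7}}
  round 1: {{0,2},{1,6},{3,4},{5},{7}}
  round 2: {{0},{1},{2},{3},{4},{5},{6},{7}}
8 equivalence class(es) (converged in 3)
class of 6: {6}; class of 1: {1}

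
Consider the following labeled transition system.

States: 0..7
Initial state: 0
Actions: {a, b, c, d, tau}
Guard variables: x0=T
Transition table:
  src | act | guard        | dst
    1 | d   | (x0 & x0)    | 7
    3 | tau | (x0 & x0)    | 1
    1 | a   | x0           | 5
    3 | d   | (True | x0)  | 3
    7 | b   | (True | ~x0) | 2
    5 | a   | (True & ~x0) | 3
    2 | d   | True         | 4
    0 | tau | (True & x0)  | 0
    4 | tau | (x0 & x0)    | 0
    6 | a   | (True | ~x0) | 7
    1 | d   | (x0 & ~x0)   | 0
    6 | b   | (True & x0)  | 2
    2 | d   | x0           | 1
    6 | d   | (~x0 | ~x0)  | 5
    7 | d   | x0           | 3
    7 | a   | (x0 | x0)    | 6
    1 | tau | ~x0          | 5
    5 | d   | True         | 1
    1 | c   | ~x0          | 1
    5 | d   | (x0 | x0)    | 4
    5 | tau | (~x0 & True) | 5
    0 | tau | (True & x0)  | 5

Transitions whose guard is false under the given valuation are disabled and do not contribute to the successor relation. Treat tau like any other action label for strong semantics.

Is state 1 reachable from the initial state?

Answer: REACHABLE

Analysis:
16 transition(s) survive guard evaluation.
Layer 0: {0}
Layer 1: {5}  now seen {0,5}
Layer 2: {1,4}  now seen {0,1,4,5}
Layer 3: {7}  now seen {0,1,4,5,7}
Layer 4: {2,3,6}  now seen {0,1,2,3,4,5,6,7}
Reach set: {0,1,2,3,4,5,6,7}
Path to 1: tau·d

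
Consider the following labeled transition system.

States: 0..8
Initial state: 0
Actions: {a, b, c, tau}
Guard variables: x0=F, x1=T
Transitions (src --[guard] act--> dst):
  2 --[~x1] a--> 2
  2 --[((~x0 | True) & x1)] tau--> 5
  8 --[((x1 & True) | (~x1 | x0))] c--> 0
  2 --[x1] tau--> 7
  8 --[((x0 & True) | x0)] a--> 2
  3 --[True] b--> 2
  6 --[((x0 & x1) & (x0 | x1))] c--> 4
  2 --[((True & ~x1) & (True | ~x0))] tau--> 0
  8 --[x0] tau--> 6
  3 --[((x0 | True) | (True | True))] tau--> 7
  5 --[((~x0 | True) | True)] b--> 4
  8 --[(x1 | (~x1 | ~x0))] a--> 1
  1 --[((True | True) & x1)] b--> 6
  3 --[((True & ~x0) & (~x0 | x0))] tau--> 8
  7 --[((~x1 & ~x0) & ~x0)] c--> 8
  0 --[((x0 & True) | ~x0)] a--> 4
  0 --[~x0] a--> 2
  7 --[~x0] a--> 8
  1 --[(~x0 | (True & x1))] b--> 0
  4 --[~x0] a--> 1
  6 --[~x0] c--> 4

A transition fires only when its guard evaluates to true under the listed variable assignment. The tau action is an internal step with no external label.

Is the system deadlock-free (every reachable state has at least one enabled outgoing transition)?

Reach set: {0,1,2,4,5,6,7,8}
  0: a→2  a→4  [2 out]
  1: b→0  b→6  [2 out]
  2: tau→5  tau→7  [2 out]
  4: a→1  [1 out]
  5: b→4  [1 out]
  6: c→4  [1 out]
  7: a→8  [1 out]
  8: a→1  c→0  [2 out]

Answer: DEADLOCK-FREE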